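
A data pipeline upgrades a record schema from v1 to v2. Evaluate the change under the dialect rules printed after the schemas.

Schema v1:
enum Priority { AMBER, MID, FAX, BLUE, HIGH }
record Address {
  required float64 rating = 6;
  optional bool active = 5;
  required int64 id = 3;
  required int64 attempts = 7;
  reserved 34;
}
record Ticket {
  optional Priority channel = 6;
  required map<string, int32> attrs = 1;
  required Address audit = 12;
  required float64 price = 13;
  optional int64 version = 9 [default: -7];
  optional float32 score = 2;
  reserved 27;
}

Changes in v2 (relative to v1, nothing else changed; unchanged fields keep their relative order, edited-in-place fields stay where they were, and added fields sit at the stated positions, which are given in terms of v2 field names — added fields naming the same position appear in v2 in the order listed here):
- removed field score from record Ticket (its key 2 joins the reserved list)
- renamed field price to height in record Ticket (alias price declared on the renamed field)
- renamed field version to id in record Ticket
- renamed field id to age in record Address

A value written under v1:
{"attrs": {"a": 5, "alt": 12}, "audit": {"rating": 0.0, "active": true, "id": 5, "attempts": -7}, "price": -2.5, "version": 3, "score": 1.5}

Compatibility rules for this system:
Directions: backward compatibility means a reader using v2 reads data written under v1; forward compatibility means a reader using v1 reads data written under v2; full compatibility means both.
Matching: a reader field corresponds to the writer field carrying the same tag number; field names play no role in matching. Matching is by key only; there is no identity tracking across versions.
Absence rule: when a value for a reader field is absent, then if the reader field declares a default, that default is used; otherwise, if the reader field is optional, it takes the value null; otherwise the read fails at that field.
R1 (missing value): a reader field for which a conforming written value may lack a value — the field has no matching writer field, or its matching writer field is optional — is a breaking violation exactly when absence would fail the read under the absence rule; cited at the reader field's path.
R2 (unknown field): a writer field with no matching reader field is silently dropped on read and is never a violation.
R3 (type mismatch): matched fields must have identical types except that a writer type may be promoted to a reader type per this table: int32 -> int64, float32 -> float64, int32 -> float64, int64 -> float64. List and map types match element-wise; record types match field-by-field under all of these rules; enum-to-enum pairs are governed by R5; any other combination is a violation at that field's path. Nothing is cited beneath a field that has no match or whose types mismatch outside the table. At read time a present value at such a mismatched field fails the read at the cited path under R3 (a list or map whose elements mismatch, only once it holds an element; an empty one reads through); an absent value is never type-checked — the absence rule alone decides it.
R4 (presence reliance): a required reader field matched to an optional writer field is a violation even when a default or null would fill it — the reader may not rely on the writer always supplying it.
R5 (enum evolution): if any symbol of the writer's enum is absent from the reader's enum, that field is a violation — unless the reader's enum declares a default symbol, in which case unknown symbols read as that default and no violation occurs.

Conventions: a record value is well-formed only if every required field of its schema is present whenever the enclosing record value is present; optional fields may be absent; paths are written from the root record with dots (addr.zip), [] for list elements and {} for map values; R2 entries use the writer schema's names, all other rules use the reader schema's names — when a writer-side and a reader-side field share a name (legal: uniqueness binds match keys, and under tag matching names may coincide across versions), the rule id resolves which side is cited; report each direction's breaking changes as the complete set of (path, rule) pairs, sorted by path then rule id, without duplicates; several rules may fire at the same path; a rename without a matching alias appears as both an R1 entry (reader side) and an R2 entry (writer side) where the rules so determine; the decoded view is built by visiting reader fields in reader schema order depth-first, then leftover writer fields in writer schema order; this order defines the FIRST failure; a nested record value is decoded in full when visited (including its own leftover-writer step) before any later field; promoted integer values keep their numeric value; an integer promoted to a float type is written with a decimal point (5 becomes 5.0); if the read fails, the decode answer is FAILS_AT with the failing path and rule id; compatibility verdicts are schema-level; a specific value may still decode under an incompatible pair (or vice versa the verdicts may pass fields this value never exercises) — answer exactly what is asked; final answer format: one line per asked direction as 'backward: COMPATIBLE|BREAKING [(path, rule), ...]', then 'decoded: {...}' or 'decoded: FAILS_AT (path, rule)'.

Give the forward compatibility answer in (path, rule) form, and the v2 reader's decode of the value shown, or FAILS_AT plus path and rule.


forward: COMPATIBLE []; decoded: {"channel": null, "attrs": {"a": 5, "alt": 12}, "audit": {"rating": 0.0, "active": true, "age": 5, "attempts": -7}, "height": -2.5, "id": 3}

arrows below run writer -> reader for Ticket
forward on Ticket — v1 reading data written by v2:
  channel: paired with writer channel (Priority -> Priority; writer optional)
  attrs: paired with writer attrs (map<string, int32> -> map<string, int32>; writer required)
  audit: paired with writer audit (Address -> Address; writer required)
  price: paired with writer height (float64 -> float64; writer required)
  version: paired with writer id (int64 -> int64; writer optional)
  score: no writer-side match
  audit.rating: paired with writer audit.rating (float64 -> float64; writer required)
  audit.active: paired with writer audit.active (bool -> bool; writer optional)
  audit.id: paired with writer audit.age (int64 -> int64; writer required)
  audit.attempts: paired with writer audit.attempts (int64 -> int64; writer required)
  => forward: COMPATIBLE
decode (reader v2):
  channel := null (not supplied -> null)
  attrs := {"a": 5, "alt": 12}
  audit.rating := 0.0
  audit.active := true
  audit.age := 5 (from writer id)
  audit.attempts := -7
  height := -2.5 (from writer price)
  id := 3 (from writer version)
  writer score: unmatched, discarded
  => decoded: {"channel": null, "attrs": {"a": 5, "alt": 12}, "audit": {"rating": 0.0, "active": true, "age": 5, "attempts": -7}, "height": -2.5, "id": 3}


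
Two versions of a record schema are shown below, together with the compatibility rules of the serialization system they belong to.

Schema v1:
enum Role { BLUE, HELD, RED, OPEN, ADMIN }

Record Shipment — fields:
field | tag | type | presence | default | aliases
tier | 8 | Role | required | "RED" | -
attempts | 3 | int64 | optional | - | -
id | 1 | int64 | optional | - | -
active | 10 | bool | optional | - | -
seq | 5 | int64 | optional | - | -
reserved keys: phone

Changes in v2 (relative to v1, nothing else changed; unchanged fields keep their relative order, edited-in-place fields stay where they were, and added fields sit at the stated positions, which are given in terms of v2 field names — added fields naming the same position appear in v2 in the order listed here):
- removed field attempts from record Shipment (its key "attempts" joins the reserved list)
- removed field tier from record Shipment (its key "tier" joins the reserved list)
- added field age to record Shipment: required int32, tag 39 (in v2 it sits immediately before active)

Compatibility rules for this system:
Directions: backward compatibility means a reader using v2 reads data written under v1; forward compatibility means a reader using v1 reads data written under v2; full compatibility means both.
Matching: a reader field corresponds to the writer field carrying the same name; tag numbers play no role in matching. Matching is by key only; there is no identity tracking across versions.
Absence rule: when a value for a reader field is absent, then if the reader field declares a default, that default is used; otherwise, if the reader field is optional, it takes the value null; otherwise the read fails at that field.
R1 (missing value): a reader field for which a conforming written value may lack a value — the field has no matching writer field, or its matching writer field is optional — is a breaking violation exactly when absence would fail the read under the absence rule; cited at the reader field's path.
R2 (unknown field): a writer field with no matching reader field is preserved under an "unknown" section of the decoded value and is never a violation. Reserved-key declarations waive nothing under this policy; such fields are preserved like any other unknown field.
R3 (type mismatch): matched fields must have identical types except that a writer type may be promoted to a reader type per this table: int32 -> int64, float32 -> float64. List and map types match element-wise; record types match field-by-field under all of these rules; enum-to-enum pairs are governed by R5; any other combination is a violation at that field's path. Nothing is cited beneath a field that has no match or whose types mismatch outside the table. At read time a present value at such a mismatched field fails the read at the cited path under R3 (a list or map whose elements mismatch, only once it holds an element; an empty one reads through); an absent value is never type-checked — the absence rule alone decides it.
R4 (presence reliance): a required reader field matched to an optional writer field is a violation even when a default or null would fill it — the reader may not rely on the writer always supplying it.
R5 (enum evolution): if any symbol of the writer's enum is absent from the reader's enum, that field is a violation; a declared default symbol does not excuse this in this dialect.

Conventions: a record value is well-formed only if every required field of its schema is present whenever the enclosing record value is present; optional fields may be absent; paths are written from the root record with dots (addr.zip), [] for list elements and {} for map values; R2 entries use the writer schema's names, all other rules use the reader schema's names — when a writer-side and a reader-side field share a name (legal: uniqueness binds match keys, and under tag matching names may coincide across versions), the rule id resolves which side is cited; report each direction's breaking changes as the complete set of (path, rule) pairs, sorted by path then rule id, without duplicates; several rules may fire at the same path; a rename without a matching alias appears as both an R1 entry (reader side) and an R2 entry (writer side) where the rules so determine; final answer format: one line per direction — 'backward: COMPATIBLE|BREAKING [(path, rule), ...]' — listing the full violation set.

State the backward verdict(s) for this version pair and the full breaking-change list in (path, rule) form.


backward: BREAKING [(age, R1)]

each type pair in Shipment: writer, then reader
backward for Shipment (reader v2, writer v1):
  id <- id (int64 -> int64, writer optional)
  age: no writer match
  active <- active (bool -> bool, writer optional)
  seq <- seq (int64 -> int64, writer optional)
  tier (writer side), unknown to reader
  attempts (writer side), unknown to reader
  R1 fires at age
  => backward: BREAKING (1)
ruling out the remaining Shipment differences:
  removed field attempts from record Shipment (its key "attempts" joins the reserved list) -> no rule fires on it in Shipment's dialect; the asked verdict holds
  removed field tier from record Shipment (its key "tier" joins the reserved list) -> no rule fires on it in Shipment's dialect; the asked verdict holds


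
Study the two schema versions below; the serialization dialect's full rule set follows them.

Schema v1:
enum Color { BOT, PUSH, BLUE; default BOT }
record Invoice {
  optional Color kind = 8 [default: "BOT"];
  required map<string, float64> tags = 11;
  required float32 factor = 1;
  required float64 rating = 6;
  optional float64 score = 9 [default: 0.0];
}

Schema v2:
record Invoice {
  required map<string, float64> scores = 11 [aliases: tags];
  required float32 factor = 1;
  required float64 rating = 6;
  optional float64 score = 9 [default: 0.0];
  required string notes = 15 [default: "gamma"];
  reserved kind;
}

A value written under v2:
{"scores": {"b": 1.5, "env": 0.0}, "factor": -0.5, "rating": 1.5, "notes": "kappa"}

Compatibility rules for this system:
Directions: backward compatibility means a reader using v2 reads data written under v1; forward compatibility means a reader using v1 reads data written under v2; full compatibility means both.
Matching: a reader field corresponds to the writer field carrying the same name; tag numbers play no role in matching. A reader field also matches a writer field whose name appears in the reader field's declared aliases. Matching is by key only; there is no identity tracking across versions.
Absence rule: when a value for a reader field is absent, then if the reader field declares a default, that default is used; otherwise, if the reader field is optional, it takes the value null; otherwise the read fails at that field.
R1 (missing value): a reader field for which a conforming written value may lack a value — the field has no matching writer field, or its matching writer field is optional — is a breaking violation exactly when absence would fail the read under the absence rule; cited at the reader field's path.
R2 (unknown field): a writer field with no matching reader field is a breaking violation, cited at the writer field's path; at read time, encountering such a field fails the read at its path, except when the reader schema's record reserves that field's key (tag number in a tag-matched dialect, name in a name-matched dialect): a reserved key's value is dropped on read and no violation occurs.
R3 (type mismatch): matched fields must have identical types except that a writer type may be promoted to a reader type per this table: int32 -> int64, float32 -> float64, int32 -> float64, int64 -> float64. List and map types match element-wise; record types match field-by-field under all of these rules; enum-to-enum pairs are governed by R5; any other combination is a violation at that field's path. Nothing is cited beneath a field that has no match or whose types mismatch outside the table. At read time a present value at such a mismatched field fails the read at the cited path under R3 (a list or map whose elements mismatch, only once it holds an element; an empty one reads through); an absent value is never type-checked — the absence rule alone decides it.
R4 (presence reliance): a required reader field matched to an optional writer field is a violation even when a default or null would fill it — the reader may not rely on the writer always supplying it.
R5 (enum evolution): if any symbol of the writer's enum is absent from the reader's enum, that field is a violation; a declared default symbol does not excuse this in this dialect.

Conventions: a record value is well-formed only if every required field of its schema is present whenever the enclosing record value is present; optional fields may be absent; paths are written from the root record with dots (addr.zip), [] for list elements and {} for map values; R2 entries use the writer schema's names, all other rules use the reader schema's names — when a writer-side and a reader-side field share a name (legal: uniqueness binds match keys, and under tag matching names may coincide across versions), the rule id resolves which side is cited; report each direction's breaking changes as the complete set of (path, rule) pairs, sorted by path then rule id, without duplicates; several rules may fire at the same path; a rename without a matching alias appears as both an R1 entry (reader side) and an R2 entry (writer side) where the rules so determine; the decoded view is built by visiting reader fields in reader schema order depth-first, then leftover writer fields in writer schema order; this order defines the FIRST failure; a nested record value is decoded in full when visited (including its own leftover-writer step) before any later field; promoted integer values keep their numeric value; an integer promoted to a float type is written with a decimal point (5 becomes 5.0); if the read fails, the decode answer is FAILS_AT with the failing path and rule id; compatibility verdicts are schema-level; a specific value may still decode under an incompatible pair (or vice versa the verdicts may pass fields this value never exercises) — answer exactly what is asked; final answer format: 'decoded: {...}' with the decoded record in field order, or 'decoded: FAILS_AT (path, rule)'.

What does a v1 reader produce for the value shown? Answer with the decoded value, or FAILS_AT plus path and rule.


decoded: FAILS_AT (tags, R1)

arrows below run writer -> reader for Invoice
decode walk for Invoice under reader schema v1:
  kind := "BOT" (missing; default applied)
  read fails at tags under R1 (no fill)
  => FAILS_AT (tags, R1)
diffs on Invoice not affecting the asked answer:
  removed field kind from record Invoice (its key "kind" joins the reserved list) -> fires no rule on Invoice under this dialect and leaves the result unchanged
  added field notes to record Invoice: required string, tag 15, default "gamma" (in v2 it sits last) -> matters for Invoice compatibility verdicts, not for this value's decode


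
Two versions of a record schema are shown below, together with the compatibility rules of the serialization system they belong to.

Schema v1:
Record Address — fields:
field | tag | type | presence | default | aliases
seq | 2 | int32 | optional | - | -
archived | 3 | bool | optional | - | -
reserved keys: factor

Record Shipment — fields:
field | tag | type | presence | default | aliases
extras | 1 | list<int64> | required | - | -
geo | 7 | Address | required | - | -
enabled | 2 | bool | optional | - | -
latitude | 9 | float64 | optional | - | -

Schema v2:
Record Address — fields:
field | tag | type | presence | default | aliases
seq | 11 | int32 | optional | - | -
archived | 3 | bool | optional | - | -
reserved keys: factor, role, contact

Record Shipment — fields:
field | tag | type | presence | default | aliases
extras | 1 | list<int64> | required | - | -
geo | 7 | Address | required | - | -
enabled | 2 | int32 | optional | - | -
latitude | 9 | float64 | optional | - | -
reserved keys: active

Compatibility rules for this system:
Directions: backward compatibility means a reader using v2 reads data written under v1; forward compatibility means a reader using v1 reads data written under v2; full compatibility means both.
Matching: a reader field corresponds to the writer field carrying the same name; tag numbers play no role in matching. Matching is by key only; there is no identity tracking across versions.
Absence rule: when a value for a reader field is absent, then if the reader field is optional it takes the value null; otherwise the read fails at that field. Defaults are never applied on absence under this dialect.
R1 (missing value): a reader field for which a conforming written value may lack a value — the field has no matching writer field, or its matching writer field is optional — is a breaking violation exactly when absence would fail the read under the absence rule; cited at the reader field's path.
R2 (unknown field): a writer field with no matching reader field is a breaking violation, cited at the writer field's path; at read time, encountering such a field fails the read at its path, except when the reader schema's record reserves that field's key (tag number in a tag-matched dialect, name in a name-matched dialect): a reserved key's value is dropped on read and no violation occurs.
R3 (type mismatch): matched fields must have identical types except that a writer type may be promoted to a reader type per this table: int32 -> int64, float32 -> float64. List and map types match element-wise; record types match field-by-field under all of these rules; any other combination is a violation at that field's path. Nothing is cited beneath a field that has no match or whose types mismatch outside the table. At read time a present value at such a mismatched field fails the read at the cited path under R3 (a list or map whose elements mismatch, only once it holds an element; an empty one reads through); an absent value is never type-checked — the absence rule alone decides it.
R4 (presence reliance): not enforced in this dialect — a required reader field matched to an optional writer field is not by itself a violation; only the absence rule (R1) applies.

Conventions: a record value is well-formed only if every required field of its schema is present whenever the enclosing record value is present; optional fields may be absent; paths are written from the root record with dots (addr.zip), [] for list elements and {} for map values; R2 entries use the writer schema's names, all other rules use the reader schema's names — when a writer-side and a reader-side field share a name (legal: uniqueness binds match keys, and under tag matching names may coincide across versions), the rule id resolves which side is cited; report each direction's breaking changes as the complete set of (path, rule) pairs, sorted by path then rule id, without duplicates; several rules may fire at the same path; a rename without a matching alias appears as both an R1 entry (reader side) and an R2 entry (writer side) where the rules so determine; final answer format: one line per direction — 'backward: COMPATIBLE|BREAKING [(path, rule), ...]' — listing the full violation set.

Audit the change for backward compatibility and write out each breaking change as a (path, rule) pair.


the writer's type comes first in each Shipment pair
backward pass over Shipment, reader schema v2, writer schema v1:
  writer required, list<int64> -> list<int64>: reader extras maps from writer extras
  writer required, Address -> Address: reader geo maps from writer geo
  writer optional, bool -> int32: reader enabled maps from writer enabled
  writer optional, float64 -> float64: reader latitude maps from writer latitude
  writer optional, int32 -> int32: reader geo.seq maps from writer geo.seq
  writer optional, bool -> bool: reader geo.archived maps from writer geo.archived
  R3 fires at enabled
  => backward: BREAKING (1)
remaining Shipment differences; none change what is asked:
  field seq in record Address: tag 2 changed to 11 -> fires no rule on Shipment, leaving the asked answer as it is

backward: BREAKING [(enabled, R3)]


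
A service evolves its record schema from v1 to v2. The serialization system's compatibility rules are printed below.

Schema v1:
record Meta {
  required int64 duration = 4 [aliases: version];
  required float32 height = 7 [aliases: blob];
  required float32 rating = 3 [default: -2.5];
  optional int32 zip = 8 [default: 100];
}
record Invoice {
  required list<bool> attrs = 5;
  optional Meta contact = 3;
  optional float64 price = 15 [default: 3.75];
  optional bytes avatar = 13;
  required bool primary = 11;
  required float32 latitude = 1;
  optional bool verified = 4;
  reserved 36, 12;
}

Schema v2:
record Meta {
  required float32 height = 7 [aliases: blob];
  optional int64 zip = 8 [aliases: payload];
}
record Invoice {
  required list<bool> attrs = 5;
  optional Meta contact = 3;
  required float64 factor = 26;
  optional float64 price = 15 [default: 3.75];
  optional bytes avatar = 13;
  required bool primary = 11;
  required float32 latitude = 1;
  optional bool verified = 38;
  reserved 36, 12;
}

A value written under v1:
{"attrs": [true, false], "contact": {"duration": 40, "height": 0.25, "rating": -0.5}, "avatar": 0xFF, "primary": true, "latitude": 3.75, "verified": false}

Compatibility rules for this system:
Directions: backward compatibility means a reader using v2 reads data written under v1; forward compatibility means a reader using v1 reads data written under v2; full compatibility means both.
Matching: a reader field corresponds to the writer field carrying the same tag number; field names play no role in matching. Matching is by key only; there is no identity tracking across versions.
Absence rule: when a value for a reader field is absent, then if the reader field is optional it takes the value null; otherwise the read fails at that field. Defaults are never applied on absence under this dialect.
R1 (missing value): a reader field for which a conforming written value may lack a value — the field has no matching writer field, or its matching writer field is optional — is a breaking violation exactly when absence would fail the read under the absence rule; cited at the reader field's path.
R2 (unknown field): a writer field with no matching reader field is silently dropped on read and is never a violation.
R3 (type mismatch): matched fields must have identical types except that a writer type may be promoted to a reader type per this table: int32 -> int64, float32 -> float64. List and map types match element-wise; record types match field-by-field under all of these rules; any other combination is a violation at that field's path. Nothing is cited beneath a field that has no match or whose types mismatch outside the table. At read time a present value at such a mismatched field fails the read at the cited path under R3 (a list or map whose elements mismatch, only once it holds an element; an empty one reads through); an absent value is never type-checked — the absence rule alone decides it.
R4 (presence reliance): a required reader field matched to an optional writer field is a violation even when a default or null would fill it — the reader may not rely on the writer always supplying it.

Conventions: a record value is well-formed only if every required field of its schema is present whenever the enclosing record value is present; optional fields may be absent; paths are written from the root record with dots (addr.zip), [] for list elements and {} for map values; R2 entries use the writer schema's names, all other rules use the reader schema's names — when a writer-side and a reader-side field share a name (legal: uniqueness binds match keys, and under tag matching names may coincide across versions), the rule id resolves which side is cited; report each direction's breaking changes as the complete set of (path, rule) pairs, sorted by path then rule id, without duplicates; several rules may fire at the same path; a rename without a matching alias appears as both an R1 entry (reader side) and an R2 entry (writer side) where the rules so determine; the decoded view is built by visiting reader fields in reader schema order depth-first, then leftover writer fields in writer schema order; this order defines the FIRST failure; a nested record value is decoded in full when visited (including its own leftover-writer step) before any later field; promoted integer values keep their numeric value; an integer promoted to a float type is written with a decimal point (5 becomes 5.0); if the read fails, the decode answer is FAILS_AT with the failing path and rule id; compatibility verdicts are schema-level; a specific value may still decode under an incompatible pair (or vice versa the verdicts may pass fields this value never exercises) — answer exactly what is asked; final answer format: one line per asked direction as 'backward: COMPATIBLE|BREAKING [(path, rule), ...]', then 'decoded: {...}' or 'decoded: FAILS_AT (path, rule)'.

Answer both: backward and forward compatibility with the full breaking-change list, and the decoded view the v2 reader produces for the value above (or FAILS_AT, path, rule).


arrows below run writer -> reader for Invoice
backward on Invoice — v2 reading data written by v1:
  attrs: list<bool> -> list<bool>, writer required; from attrs
  contact: Meta -> Meta, writer optional; from contact
  no writer field matches reader factor
  price: float64 -> float64, writer optional; from price
  avatar: bytes -> bytes, writer optional; from avatar
  primary: bool -> bool, writer required; from primary
  latitude: float32 -> float32, writer required; from latitude
  no writer field matches reader verified
  verified (writer side), unknown to reader
  contact.height: float32 -> float32, writer required; from contact.height
  contact.zip: int32 -> int64, writer optional; from contact.zip
  contact.duration (writer side), unknown to reader
  contact.rating (writer side), unknown to reader
  breaking: (factor, R1)
  => 1 violation(s): backward is BREAKING for Invoice
forward on Invoice — v1 reading data written by v2:
  attrs: list<bool> -> list<bool>, writer required; from attrs
  contact: Meta -> Meta, writer optional; from contact
  price: float64 -> float64, writer optional; from price
  avatar: bytes -> bytes, writer optional; from avatar
  primary: bool -> bool, writer required; from primary
  latitude: float32 -> float32, writer required; from latitude
  no writer field matches reader verified
  factor (writer side), unknown to reader
  verified (writer side), unknown to reader
  no writer field matches reader contact.duration
  contact.height: float32 -> float32, writer required; from contact.height
  no writer field matches reader contact.rating
  contact.zip: int64 -> int32, writer optional; from contact.zip
  breaking: (contact.duration, R1)
  breaking: (contact.rating, R1)
  breaking: (contact.zip, R3)
  => 3 violation(s): forward is BREAKING for Invoice
migrating the Invoice value to v2:
  attrs := [true, false]
  contact.height := 0.25
  contact.zip := null (missing; optional => null)
  writer contact.duration: no reader field; dropped
  writer contact.rating: no reader field; dropped
  read fails at factor under R1 (no fill)
  => FAILS_AT (factor, R1)

backward: BREAKING [(factor, R1)]; forward: BREAKING [(contact.duration, R1), (contact.rating, R1), (contact.zip, R3)]; decoded: FAILS_AT (factor, R1)


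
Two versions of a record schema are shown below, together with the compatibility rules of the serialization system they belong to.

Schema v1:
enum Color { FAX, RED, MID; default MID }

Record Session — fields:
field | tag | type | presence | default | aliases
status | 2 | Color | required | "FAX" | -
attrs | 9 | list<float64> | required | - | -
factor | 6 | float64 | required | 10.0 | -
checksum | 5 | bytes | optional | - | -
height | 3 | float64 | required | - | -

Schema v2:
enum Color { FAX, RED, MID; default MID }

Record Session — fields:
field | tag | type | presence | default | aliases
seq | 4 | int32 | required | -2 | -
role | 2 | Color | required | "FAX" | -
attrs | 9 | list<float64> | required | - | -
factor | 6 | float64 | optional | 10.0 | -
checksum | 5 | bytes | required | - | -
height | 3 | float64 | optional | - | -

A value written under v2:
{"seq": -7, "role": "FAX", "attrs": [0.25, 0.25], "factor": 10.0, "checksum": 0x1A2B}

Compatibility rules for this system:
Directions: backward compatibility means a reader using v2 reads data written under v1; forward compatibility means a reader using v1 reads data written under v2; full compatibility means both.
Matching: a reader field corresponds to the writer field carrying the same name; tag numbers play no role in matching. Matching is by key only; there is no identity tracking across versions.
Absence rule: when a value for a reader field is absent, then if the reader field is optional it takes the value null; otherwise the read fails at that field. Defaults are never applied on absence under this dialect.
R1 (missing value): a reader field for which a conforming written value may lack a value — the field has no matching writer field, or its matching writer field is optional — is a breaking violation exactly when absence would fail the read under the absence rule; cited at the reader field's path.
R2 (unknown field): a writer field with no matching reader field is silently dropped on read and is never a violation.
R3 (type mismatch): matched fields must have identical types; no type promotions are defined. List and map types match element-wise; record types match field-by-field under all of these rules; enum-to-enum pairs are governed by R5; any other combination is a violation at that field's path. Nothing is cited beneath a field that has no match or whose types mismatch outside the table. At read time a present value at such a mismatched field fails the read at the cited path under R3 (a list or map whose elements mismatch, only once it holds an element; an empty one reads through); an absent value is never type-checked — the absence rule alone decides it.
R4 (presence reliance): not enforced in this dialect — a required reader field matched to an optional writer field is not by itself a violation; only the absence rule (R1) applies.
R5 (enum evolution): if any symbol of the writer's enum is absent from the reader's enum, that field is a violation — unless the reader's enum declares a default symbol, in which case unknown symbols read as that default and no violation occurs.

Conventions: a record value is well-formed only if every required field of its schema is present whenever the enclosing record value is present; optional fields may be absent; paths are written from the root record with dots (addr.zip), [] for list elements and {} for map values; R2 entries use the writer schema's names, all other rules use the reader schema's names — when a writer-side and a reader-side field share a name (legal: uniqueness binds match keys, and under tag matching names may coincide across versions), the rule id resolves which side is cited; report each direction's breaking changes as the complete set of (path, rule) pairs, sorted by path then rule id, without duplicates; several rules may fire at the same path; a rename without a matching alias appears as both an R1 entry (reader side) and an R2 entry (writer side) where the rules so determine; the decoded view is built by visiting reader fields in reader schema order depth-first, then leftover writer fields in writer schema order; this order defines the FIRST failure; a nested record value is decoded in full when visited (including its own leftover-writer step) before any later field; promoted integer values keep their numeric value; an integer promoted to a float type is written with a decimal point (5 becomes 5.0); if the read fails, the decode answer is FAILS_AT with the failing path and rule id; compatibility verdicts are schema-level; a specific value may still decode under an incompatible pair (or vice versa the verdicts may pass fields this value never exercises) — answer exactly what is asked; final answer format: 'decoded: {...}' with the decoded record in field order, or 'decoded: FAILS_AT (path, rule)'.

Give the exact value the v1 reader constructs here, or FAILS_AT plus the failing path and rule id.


in Session below, arrows point writer -> reader
decode (reader v1):
  read fails at status under R1 (no fill)
  => FAILS_AT (status, R1)
ruling out the remaining Session differences:
  field checksum in record Session: optional changed to required -> shifts the Session verdicts, not this decode
  added field seq to record Session: required int32, tag 4, default -2 (in v2 it sits immediately before role) -> shifts the Session verdicts, not this decode
  field factor in record Session: required changed to optional -> shifts the Session verdicts, not this decode
  field height in record Session: required changed to optional -> shifts the Session verdicts, not this decode

decoded: FAILS_AT (status, R1)


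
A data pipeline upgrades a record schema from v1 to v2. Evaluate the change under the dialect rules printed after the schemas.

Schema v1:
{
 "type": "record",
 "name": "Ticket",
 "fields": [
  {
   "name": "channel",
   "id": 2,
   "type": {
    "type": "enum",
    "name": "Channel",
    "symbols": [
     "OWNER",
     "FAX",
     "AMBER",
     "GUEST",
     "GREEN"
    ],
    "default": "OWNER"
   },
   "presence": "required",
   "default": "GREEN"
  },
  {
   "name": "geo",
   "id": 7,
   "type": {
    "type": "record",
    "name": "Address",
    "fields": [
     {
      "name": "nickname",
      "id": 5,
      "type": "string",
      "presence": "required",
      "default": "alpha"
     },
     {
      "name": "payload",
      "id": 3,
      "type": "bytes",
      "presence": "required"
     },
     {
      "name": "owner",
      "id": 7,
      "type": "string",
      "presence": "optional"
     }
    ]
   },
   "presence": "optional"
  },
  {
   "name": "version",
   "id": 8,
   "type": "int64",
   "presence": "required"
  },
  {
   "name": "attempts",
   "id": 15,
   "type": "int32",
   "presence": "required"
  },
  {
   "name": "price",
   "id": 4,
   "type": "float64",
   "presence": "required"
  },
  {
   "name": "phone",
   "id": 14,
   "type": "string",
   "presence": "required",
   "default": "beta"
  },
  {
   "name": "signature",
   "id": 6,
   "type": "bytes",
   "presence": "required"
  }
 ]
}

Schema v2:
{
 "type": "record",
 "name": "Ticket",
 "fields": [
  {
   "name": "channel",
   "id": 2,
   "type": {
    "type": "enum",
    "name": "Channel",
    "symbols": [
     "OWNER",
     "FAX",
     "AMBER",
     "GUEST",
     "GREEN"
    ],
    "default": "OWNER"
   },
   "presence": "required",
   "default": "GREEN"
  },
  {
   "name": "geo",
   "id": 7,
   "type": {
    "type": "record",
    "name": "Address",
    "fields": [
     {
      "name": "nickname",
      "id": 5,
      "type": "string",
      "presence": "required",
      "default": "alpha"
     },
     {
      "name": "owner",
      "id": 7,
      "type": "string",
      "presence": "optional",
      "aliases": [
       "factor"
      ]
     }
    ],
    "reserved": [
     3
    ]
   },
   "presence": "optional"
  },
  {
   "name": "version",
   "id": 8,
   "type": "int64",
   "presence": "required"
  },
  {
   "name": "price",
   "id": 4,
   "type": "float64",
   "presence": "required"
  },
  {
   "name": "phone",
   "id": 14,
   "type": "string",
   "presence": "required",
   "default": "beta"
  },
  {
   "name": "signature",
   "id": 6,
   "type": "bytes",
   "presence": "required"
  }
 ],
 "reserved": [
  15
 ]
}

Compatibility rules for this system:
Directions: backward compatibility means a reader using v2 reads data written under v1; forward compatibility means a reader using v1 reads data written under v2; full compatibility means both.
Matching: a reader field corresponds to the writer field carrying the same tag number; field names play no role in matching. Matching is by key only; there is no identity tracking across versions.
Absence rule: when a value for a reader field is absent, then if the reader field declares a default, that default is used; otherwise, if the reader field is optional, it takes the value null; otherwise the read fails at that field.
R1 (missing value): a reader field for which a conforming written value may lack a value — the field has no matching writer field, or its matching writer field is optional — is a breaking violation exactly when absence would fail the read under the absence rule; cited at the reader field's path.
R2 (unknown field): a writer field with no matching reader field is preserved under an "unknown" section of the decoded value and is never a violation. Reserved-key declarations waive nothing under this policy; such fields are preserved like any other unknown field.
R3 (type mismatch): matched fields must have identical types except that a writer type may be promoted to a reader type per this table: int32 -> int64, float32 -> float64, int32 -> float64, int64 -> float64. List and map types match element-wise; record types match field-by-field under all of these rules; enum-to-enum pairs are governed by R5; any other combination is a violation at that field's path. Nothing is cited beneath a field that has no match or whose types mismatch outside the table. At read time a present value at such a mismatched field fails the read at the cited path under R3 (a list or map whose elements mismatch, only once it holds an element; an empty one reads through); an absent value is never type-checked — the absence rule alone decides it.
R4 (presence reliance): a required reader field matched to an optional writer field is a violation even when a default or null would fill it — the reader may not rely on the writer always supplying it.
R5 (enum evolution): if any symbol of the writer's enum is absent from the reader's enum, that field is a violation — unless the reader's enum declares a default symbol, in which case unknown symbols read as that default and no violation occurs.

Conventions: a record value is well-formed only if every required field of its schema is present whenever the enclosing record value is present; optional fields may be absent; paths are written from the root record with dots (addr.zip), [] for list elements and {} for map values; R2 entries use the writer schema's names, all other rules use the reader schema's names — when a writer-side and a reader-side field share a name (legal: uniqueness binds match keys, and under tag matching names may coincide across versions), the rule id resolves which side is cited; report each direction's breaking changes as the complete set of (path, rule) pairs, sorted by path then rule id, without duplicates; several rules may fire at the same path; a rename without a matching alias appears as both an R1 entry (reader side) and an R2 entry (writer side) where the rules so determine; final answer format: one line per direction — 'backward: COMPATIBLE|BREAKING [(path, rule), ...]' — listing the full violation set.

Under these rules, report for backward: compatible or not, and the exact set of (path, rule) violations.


backward: COMPATIBLE []

the writer's type comes first in each Ticket pair
backward pass over Ticket, reader schema v2, writer schema v1:
  writer required, Channel -> Channel: reader channel maps from writer channel
  writer optional, Address -> Address: reader geo maps from writer geo
  writer required, int64 -> int64: reader version maps from writer version
  writer required, float64 -> float64: reader price maps from writer price
  writer required, string -> string: reader phone maps from writer phone
  writer required, bytes -> bytes: reader signature maps from writer signature
  leftover writer field: attempts
  writer required, string -> string: reader geo.nickname maps from writer geo.nickname
  writer optional, string -> string: reader geo.owner maps from writer geo.owner
  leftover writer field: geo.payload
  => backward verdict for Ticket: COMPATIBLE, no violations
ruling out the remaining Ticket differences:
  removed field payload from record Address (its key 3 joins the reserved list) -> matters only for Ticket's forward compatibility — outside the asked direction
  removed field attempts from record Ticket (its key 15 joins the reserved list) -> matters only for Ticket's forward compatibility — outside the asked direction
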